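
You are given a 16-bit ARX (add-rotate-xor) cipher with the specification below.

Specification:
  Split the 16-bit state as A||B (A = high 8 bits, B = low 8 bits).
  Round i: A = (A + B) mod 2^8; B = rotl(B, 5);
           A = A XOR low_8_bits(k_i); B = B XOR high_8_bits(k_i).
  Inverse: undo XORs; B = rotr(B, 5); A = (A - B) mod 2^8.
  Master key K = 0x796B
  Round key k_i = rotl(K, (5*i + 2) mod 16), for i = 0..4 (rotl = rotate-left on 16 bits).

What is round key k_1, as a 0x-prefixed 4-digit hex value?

0xB5BC

K = 0x796B
k_0 = rotl(K, (5*0+2) mod 16) = rotl(K, 2) = 0xE5AD
k_1 = rotl(K, (5*1+2) mod 16) = rotl(K, 7) = 0xB5BC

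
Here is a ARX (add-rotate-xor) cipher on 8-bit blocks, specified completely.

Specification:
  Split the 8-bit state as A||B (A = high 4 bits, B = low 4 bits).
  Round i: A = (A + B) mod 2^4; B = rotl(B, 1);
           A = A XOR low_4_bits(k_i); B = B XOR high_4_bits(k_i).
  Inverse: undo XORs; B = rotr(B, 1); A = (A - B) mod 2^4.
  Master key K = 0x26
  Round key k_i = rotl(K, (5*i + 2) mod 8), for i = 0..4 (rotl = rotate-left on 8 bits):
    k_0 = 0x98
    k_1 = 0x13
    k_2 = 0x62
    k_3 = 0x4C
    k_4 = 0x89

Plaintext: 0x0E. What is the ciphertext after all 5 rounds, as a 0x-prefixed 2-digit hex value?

0xE5

s_0 = plaintext = 0x0E
s_1 = Round(s_0, k_0) = 0x64
s_2 = Round(s_1, k_1) = 0x99
s_3 = Round(s_2, k_2) = 0x05
s_4 = Round(s_3, k_3) = 0x9E
s_5 = Round(s_4, k_4) = 0xE5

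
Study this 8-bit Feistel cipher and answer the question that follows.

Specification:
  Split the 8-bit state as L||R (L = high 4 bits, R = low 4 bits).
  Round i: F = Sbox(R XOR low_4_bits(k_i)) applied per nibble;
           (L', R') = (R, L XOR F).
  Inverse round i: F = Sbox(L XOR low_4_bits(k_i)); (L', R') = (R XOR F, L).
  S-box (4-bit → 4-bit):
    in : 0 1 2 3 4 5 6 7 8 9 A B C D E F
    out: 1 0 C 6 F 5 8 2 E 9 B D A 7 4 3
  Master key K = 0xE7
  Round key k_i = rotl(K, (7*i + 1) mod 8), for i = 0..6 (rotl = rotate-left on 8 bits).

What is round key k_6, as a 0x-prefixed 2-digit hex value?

K = 0xE7
k_0 = rotl(K, (7*0+1) mod 8) = rotl(K, 1) = 0xCF
k_1 = rotl(K, (7*1+1) mod 8) = rotl(K, 0) = 0xE7
k_2 = rotl(K, (7*2+1) mod 8) = rotl(K, 7) = 0xF3
k_3 = rotl(K, (7*3+1) mod 8) = rotl(K, 6) = 0xF9
k_4 = rotl(K, (7*4+1) mod 8) = rotl(K, 5) = 0xFC
k_5 = rotl(K, (7*5+1) mod 8) = rotl(K, 4) = 0x7E
k_6 = rotl(K, (7*6+1) mod 8) = rotl(K, 3) = 0x3F

0x3F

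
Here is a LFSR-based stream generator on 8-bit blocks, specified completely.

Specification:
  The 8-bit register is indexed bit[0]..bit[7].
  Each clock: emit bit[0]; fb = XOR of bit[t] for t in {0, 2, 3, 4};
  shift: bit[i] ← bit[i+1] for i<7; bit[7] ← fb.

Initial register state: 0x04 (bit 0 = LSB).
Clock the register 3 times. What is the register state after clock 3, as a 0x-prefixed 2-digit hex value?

reg_0 = 0x04
clock 1: out=0, reg = 0x82
clock 2: out=0, reg = 0x41
clock 3: out=1, reg = 0xA0

0xA0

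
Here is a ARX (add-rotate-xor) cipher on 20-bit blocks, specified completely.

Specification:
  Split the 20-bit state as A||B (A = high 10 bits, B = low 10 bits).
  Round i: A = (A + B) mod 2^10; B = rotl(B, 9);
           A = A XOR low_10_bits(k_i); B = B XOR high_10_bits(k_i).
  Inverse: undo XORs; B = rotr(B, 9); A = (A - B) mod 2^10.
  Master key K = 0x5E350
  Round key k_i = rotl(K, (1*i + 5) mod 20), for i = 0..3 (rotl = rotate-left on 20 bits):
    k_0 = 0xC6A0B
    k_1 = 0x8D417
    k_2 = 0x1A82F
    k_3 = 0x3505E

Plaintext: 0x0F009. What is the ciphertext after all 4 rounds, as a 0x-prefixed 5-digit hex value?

s_0 = plaintext = 0x0F009
s_1 = Round(s_0, k_0) = 0x9391E
s_2 = Round(s_1, k_1) = 0xDEEBA
s_3 = Round(s_2, k_2) = 0x86937
s_4 = Round(s_3, k_3) = 0xC3E4F

0xC3E4F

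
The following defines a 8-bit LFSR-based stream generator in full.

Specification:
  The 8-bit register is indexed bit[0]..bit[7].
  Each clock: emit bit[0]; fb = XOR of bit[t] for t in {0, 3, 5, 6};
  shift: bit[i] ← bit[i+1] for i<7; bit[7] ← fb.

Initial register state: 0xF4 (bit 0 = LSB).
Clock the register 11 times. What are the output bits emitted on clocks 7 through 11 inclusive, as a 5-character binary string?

reg_0 = 0xF4
clock 1: out=0, reg = 0x7A
clock 2: out=0, reg = 0xBD
clock 3: out=1, reg = 0xDE
clock 4: out=0, reg = 0x6F
clock 5: out=1, reg = 0x37
clock 6: out=1, reg = 0x1B
clock 7: out=1, reg = 0x0D
clock 8: out=1, reg = 0x06
clock 9: out=0, reg = 0x03
clock 10: out=1, reg = 0x81
clock 11: out=1, reg = 0xC0

11011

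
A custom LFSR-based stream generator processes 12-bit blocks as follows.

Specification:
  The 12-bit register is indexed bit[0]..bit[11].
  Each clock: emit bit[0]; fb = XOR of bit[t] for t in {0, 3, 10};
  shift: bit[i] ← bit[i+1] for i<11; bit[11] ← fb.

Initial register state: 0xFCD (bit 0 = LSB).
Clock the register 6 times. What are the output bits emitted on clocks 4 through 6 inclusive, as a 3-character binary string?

100

reg_0 = 0xFCD
clock 1: out=1, reg = 0xFE6
clock 2: out=0, reg = 0xFF3
clock 3: out=1, reg = 0x7F9
clock 4: out=1, reg = 0xBFC
clock 5: out=0, reg = 0xDFE
clock 6: out=0, reg = 0x6FF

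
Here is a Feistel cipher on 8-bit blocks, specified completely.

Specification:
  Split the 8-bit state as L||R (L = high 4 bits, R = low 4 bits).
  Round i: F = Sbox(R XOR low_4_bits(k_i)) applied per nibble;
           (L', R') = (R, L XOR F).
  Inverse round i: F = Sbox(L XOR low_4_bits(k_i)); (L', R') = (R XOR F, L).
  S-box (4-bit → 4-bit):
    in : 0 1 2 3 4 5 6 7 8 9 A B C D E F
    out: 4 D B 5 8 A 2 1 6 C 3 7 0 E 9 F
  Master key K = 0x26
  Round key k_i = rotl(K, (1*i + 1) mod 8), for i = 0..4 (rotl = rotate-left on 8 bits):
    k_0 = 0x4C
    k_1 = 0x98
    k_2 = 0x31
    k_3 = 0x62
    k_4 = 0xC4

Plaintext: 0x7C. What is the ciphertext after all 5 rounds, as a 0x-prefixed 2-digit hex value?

0x08

s_0 = plaintext = 0x7C
s_1 = Round(s_0, k_0) = 0xC3
s_2 = Round(s_1, k_1) = 0x3B
s_3 = Round(s_2, k_2) = 0xB0
s_4 = Round(s_3, k_3) = 0x00
s_5 = Round(s_4, k_4) = 0x08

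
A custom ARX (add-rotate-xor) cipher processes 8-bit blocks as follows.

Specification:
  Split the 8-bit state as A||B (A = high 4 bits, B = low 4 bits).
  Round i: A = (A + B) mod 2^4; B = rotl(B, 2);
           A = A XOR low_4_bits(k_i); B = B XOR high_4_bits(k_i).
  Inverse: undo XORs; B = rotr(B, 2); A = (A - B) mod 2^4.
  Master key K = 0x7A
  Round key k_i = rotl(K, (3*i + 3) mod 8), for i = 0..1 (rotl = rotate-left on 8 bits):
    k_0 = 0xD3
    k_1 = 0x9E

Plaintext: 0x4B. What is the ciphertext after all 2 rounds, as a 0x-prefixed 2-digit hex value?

0x15

s_0 = plaintext = 0x4B
s_1 = Round(s_0, k_0) = 0xC3
s_2 = Round(s_1, k_1) = 0x15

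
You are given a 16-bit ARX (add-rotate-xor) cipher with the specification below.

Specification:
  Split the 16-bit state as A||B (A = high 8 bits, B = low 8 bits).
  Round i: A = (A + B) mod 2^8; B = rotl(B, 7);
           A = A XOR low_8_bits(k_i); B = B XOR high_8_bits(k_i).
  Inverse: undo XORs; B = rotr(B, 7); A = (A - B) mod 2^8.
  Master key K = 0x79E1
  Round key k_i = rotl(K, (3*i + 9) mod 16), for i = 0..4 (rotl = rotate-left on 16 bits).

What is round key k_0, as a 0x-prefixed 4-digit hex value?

0xC2F3

K = 0x79E1
k_0 = rotl(K, (3*0+9) mod 16) = rotl(K, 9) = 0xC2F3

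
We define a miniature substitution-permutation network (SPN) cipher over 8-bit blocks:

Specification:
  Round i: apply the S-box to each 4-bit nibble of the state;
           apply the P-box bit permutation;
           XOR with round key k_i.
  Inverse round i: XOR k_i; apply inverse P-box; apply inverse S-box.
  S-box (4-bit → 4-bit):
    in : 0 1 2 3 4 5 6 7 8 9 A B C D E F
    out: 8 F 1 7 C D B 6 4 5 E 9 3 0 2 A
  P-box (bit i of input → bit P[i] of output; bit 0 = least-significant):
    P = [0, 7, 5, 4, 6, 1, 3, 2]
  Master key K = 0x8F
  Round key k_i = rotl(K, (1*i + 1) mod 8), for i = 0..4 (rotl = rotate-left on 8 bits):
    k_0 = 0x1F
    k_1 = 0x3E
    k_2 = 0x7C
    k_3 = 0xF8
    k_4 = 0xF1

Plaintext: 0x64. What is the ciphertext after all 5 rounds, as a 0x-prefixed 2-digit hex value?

0x55

s_0 = plaintext = 0x64
s_1 = Round(s_0, k_0) = 0x69
s_2 = Round(s_1, k_1) = 0x59
s_3 = Round(s_2, k_2) = 0x11
s_4 = Round(s_3, k_3) = 0x07
s_5 = Round(s_4, k_4) = 0x55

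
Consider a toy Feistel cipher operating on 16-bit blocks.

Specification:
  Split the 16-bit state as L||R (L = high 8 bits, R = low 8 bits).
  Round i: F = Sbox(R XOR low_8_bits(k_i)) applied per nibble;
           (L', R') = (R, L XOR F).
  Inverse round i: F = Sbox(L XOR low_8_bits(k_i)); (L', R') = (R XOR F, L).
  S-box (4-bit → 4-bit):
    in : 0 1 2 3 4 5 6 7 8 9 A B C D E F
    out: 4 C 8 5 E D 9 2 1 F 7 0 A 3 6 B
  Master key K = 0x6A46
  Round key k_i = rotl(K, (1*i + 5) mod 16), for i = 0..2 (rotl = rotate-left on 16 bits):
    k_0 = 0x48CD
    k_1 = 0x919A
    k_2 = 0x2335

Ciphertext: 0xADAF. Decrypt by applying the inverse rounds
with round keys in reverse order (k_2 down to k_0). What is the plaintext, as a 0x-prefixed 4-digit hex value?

0xF803

s_0 = ciphertext = 0xADAF
s_1 = InvRound(s_0, k_2) = 0x5EAD
s_2 = InvRound(s_1, k_1) = 0x035E
s_3 = InvRound(s_2, k_0) = 0xF803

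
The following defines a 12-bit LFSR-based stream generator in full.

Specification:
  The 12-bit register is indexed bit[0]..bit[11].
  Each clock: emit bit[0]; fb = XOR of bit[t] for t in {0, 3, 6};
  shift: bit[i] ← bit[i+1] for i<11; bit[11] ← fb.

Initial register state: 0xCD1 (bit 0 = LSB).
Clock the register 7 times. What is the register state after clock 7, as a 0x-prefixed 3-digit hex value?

reg_0 = 0xCD1
clock 1: out=1, reg = 0x668
clock 2: out=0, reg = 0x334
clock 3: out=0, reg = 0x19A
clock 4: out=0, reg = 0x8CD
clock 5: out=1, reg = 0xC66
clock 6: out=0, reg = 0xE33
clock 7: out=1, reg = 0xF19

0xF19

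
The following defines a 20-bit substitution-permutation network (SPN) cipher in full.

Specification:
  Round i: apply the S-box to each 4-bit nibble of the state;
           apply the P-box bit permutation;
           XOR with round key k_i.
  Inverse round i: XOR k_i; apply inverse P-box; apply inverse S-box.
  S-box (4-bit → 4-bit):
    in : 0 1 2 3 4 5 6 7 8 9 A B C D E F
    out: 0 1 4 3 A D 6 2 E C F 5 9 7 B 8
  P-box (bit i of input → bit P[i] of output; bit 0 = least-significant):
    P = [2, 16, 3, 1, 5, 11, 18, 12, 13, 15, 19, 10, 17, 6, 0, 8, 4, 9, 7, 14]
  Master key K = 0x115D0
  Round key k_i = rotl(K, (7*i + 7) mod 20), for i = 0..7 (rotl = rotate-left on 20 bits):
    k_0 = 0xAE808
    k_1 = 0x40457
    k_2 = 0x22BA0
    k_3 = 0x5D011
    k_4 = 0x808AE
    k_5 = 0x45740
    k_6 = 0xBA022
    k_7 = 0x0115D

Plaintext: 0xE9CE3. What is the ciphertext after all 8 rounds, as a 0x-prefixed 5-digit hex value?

s_0 = plaintext = 0xE9CE3
s_1 = Round(s_0, k_0) = 0xB973D
s_2 = Round(s_1, k_1) = 0x58DEA
s_3 = Round(s_2, k_2) = 0xBD25F
s_4 = Round(s_3, k_3) = 0xBC0E2
s_5 = Round(s_4, k_4) = 0xA1116
s_6 = Round(s_5, k_5) = 0x735F8
s_7 = Round(s_6, k_6) = 0x09668
s_8 = Round(s_7, k_7) = 0xD9856

0xD9856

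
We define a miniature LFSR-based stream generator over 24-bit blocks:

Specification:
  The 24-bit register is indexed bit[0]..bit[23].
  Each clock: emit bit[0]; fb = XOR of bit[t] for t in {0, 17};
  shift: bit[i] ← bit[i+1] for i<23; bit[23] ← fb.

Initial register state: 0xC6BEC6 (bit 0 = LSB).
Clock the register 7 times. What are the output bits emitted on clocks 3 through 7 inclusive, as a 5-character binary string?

10001

reg_0 = 0xC6BEC6
clock 1: out=0, reg = 0xE35F63
clock 2: out=1, reg = 0x71AFB1
clock 3: out=1, reg = 0xB8D7D8
clock 4: out=0, reg = 0x5C6BEC
clock 5: out=0, reg = 0x2E35F6
clock 6: out=0, reg = 0x971AFB
clock 7: out=1, reg = 0x4B8D7D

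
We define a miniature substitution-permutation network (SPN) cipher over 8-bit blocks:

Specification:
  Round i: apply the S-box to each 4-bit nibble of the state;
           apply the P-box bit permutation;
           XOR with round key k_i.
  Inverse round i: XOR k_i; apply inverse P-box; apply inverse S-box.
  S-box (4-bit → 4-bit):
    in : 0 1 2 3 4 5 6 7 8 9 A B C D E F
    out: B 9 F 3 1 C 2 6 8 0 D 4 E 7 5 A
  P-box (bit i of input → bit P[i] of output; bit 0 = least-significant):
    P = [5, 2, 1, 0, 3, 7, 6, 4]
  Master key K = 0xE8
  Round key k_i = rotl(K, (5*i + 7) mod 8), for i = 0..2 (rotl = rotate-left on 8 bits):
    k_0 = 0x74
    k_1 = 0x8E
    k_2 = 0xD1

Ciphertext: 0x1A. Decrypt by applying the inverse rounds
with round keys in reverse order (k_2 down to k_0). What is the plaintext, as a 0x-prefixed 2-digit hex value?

s_0 = ciphertext = 0x1A
s_1 = InvRound(s_0, k_2) = 0xD5
s_2 = InvRound(s_1, k_1) = 0xA5
s_3 = InvRound(s_2, k_0) = 0xC8

0xC8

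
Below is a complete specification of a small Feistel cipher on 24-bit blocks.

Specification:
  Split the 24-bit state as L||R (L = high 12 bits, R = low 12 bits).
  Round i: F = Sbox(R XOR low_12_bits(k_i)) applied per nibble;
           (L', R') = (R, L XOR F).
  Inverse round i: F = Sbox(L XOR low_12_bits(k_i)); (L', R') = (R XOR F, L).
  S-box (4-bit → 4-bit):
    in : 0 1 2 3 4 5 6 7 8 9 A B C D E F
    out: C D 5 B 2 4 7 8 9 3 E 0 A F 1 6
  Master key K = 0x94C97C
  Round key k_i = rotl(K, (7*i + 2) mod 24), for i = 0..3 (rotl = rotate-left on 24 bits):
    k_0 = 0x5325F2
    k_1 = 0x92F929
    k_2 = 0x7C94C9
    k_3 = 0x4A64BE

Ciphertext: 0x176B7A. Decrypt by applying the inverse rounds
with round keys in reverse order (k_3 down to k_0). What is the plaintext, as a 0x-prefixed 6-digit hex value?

0xAA264E

s_0 = ciphertext = 0x176B7A
s_1 = InvRound(s_0, k_3) = 0xFD3176
s_2 = InvRound(s_1, k_2) = 0x1A8FD3
s_3 = InvRound(s_2, k_1) = 0x64E1A8
s_4 = InvRound(s_3, k_0) = 0xAA264E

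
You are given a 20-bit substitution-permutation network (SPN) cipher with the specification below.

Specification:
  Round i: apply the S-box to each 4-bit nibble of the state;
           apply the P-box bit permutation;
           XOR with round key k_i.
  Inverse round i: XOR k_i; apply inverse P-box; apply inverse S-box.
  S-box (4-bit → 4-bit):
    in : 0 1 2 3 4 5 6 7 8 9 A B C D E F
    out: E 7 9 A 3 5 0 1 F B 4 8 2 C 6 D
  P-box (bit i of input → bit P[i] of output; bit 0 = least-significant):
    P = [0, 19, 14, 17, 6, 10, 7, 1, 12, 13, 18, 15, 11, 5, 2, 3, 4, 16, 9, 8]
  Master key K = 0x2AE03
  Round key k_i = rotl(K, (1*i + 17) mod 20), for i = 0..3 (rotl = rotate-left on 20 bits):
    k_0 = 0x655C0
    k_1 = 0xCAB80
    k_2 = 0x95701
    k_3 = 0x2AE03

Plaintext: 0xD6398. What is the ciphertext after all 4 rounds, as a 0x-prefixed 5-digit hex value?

0x8056E

s_0 = plaintext = 0xD6398
s_1 = Round(s_0, k_0) = 0xCB283
s_2 = Round(s_1, k_1) = 0x73F4A
s_3 = Round(s_2, k_2) = 0xD8379
s_4 = Round(s_3, k_3) = 0x8056E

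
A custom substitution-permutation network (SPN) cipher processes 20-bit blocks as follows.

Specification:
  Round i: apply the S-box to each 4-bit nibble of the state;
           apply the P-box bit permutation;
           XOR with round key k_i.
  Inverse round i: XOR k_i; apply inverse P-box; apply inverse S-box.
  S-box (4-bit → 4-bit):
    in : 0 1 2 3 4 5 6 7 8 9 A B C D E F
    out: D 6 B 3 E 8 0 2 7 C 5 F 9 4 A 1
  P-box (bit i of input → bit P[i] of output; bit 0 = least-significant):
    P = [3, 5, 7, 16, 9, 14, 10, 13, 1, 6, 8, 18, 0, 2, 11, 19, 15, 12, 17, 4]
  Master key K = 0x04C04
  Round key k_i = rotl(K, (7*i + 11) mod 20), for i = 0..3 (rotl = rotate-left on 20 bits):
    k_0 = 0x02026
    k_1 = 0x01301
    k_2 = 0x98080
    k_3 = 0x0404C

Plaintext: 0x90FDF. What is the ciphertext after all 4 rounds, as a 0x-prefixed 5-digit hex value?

0x34CD6

s_0 = plaintext = 0x90FDF
s_1 = Round(s_0, k_0) = 0xA2C3D
s_2 = Round(s_1, k_1) = 0xED186
s_3 = Round(s_2, k_2) = 0x9DFD0
s_4 = Round(s_3, k_3) = 0x34CD6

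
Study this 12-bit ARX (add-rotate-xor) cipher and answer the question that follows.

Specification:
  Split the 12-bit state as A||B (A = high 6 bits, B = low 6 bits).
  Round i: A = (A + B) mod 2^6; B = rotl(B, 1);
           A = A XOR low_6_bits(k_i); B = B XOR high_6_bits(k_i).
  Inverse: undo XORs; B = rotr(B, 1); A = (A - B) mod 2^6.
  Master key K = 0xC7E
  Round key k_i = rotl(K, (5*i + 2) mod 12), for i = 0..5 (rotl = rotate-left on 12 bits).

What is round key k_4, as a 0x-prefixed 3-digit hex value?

0xB1F

K = 0xC7E
k_0 = rotl(K, (5*0+2) mod 12) = rotl(K, 2) = 0x1FB
k_1 = rotl(K, (5*1+2) mod 12) = rotl(K, 7) = 0xF63
k_2 = rotl(K, (5*2+2) mod 12) = rotl(K, 0) = 0xC7E
k_3 = rotl(K, (5*3+2) mod 12) = rotl(K, 5) = 0xFD8
k_4 = rotl(K, (5*4+2) mod 12) = rotl(K, 10) = 0xB1F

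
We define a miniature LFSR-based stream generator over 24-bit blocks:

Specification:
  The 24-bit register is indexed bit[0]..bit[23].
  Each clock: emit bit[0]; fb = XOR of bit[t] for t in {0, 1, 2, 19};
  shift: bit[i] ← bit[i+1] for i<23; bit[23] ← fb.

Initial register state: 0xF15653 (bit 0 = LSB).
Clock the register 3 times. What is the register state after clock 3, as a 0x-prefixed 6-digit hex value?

0x1E2ACA

reg_0 = 0xF15653
clock 1: out=1, reg = 0x78AB29
clock 2: out=1, reg = 0x3C5594
clock 3: out=0, reg = 0x1E2ACA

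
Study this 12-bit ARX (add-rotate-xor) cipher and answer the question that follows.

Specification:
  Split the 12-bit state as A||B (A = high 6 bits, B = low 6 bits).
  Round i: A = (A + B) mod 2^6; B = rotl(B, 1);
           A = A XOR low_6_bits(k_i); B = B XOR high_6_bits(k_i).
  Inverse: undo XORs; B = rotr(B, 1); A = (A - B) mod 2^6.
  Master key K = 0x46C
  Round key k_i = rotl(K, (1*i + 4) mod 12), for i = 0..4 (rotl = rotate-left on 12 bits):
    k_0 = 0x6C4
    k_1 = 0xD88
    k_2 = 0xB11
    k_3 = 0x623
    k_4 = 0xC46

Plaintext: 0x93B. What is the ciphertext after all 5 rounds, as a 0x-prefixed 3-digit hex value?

s_0 = plaintext = 0x93B
s_1 = Round(s_0, k_0) = 0x6EC
s_2 = Round(s_1, k_1) = 0x3EF
s_3 = Round(s_2, k_2) = 0xBF3
s_4 = Round(s_3, k_3) = 0x07F
s_5 = Round(s_4, k_4) = 0x18E

0x18E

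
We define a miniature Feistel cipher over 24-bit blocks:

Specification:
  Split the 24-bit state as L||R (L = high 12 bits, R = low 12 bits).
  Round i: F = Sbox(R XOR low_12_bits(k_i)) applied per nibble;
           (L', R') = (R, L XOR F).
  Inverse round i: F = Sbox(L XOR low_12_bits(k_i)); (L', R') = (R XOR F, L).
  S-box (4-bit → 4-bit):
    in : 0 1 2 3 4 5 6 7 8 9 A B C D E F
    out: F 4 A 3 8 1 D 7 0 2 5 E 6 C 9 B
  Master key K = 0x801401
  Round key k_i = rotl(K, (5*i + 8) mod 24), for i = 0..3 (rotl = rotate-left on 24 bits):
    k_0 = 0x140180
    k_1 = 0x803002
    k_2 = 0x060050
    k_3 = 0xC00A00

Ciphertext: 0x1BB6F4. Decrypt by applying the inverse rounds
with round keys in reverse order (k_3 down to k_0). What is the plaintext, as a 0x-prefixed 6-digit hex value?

0xD68C2C

s_0 = ciphertext = 0x1BB6F4
s_1 = InvRound(s_0, k_3) = 0x81A1BB
s_2 = InvRound(s_1, k_2) = 0x13E81A
s_3 = InvRound(s_2, k_1) = 0xC2C13E
s_4 = InvRound(s_3, k_0) = 0xD68C2C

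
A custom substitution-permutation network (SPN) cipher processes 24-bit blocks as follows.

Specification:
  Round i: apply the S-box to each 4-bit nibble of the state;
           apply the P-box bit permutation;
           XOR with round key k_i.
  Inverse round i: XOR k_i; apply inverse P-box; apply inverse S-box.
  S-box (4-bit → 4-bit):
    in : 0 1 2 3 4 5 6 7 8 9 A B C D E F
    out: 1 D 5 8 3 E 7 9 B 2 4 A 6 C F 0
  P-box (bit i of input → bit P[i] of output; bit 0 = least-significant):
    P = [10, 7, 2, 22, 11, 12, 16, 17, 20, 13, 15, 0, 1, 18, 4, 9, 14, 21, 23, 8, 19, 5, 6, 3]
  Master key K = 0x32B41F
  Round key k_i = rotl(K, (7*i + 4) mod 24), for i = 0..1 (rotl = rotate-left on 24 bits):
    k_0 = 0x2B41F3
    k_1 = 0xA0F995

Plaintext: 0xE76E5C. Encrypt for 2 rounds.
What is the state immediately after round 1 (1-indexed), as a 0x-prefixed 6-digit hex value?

0x34B00C

s_0 = plaintext = 0xE76E5C
s_1 = Round(s_0, k_0) = 0x34B00C
s_2 = Round(s_1, k_1) = 0x94B319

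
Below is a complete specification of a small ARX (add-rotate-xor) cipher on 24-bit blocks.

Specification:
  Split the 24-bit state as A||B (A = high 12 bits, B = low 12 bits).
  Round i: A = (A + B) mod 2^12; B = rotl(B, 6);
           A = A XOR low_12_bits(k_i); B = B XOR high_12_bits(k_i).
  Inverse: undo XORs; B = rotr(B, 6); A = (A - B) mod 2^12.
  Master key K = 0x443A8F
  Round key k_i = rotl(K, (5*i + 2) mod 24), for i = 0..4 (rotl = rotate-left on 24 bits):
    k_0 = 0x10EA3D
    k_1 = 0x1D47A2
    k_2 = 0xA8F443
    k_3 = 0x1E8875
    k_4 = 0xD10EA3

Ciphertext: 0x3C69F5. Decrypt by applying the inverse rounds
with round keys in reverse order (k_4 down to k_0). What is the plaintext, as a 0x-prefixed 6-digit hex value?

s_0 = ciphertext = 0x3C69F5
s_1 = InvRound(s_0, k_4) = 0x412953
s_2 = InvRound(s_1, k_3) = 0xD85EE2
s_3 = InvRound(s_2, k_2) = 0xE75B51
s_4 = InvRound(s_3, k_1) = 0x86D16A
s_5 = InvRound(s_4, k_0) = 0x94F901

0x94F901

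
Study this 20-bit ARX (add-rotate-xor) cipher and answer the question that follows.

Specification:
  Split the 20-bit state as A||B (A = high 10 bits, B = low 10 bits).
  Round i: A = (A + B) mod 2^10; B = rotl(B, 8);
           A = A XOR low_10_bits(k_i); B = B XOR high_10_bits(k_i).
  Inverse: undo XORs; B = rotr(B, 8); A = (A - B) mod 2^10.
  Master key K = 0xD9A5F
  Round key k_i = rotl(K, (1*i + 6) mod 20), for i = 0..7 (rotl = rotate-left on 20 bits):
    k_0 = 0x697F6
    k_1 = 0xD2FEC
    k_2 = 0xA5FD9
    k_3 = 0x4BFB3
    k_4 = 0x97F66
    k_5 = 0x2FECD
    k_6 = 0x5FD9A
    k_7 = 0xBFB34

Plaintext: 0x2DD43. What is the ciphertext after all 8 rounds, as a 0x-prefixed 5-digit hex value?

0xA0B04

s_0 = plaintext = 0x2DD43
s_1 = Round(s_0, k_0) = 0x832F5
s_2 = Round(s_1, k_1) = 0xBB6F6
s_3 = Round(s_2, k_2) = 0x8E82A
s_4 = Round(s_3, k_3) = 0x75F25
s_5 = Round(s_4, k_4) = 0xE6B96
s_6 = Round(s_5, k_5) = 0x7F65A
s_7 = Round(s_6, k_6) = 0x737E9
s_8 = Round(s_7, k_7) = 0xA0B04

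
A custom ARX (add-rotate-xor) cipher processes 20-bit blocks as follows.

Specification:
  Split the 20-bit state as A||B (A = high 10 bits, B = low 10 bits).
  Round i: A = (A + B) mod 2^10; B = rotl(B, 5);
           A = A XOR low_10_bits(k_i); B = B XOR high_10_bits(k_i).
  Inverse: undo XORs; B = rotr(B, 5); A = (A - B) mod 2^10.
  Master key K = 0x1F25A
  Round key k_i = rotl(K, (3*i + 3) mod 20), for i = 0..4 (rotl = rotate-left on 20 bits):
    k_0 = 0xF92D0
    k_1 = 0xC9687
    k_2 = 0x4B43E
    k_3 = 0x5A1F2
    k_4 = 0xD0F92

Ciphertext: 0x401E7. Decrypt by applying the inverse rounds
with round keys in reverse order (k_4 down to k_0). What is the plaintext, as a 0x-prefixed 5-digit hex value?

0xA53EE

s_0 = ciphertext = 0x401E7
s_1 = InvRound(s_0, k_4) = 0x7F495
s_2 = InvRound(s_1, k_3) = 0x183AF
s_3 = InvRound(s_2, k_2) = 0x02854
s_4 = InvRound(s_3, k_1) = 0x14A3B
s_5 = InvRound(s_4, k_0) = 0xA53EE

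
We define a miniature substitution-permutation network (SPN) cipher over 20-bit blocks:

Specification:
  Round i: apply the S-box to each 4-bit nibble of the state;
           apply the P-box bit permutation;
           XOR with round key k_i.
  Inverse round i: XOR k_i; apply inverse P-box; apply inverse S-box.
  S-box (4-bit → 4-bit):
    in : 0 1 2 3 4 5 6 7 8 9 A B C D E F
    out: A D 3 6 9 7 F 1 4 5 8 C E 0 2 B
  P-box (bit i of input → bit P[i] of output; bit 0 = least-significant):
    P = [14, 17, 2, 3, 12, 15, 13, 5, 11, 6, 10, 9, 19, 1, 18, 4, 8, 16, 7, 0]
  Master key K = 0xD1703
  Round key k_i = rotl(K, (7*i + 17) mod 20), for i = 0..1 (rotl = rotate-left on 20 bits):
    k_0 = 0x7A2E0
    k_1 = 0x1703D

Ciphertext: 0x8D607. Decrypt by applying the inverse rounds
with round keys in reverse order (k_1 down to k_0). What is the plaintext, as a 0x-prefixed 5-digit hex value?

s_0 = ciphertext = 0x8D607
s_1 = InvRound(s_0, k_1) = 0xEFBCA
s_2 = InvRound(s_1, k_0) = 0x22744

0x22744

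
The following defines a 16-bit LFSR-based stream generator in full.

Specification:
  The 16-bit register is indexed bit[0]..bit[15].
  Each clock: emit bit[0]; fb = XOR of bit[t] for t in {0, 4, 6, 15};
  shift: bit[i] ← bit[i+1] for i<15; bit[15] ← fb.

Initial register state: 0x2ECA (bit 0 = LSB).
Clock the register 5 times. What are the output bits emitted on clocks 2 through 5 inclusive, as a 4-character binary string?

reg_0 = 0x2ECA
clock 1: out=0, reg = 0x9765
clock 2: out=1, reg = 0xCBB2
clock 3: out=0, reg = 0x65D9
clock 4: out=1, reg = 0xB2EC
clock 5: out=0, reg = 0x5976

1010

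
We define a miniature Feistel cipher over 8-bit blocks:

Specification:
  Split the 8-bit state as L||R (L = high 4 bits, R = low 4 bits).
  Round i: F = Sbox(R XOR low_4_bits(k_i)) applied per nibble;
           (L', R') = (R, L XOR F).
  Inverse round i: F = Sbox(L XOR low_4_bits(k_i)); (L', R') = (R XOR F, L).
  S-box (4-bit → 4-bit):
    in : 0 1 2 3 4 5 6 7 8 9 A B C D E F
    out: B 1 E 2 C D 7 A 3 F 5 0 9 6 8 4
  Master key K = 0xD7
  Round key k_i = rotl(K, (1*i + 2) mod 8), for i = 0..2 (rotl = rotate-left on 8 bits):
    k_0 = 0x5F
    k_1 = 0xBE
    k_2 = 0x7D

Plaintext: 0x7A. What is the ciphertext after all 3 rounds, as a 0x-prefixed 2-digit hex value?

s_0 = plaintext = 0x7A
s_1 = Round(s_0, k_0) = 0xAA
s_2 = Round(s_1, k_1) = 0xA6
s_3 = Round(s_2, k_2) = 0x6A

0x6A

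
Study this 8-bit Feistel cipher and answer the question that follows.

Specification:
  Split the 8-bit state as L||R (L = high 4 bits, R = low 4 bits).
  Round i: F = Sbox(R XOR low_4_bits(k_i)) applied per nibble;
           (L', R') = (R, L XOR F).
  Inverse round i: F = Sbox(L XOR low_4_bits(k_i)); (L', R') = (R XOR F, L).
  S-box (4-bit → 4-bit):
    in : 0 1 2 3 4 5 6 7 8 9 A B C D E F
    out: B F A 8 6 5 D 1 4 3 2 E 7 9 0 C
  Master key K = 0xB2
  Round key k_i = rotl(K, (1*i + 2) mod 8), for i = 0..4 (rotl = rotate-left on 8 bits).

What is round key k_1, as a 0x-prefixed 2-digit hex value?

K = 0xB2
k_0 = rotl(K, (1*0+2) mod 8) = rotl(K, 2) = 0xCA
k_1 = rotl(K, (1*1+2) mod 8) = rotl(K, 3) = 0x95

0x95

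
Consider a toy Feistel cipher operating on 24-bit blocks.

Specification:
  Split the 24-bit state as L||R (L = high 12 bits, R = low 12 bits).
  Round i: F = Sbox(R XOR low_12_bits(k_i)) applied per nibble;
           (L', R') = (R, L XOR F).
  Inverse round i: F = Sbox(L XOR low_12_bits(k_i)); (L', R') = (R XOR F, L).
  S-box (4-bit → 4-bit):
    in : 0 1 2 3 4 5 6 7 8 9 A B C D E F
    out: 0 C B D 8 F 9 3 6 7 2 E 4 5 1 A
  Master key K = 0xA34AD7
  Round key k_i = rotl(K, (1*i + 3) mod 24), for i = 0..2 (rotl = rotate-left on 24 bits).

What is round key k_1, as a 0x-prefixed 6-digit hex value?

0x34AD7A

K = 0xA34AD7
k_0 = rotl(K, (1*0+3) mod 24) = rotl(K, 3) = 0x1A56BD
k_1 = rotl(K, (1*1+3) mod 24) = rotl(K, 4) = 0x34AD7A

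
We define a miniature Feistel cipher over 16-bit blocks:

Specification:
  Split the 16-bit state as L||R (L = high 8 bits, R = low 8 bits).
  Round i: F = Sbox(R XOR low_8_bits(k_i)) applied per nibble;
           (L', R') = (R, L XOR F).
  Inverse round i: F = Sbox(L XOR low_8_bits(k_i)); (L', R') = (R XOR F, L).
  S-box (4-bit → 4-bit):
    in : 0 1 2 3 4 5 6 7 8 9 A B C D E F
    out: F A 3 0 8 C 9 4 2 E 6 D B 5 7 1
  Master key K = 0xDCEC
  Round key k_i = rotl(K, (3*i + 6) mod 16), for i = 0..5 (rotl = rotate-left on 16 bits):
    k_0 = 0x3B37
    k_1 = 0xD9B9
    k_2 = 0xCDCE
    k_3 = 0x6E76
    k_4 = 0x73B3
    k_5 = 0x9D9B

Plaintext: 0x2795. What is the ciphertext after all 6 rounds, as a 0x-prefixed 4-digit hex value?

s_0 = plaintext = 0x2795
s_1 = Round(s_0, k_0) = 0x9544
s_2 = Round(s_1, k_1) = 0x4480
s_3 = Round(s_2, k_2) = 0x80C3
s_4 = Round(s_3, k_3) = 0xC35C
s_5 = Round(s_4, k_4) = 0x5CB2
s_6 = Round(s_5, k_5) = 0xB262

0xB262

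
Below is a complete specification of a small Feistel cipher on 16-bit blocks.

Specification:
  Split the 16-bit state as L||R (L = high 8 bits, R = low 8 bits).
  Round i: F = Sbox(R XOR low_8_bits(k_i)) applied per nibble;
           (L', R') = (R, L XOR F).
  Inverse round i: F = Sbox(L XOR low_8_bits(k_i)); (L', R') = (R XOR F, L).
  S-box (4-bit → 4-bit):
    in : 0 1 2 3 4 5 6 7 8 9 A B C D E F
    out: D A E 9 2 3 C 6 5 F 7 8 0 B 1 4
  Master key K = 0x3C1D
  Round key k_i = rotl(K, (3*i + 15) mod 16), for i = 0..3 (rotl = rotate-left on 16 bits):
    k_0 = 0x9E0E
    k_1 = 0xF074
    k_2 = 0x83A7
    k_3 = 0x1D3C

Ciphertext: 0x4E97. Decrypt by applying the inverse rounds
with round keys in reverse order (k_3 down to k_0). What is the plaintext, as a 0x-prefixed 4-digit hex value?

0x9B21

s_0 = ciphertext = 0x4E97
s_1 = InvRound(s_0, k_3) = 0xF94E
s_2 = InvRound(s_1, k_2) = 0x7FF9
s_3 = InvRound(s_2, k_1) = 0x217F
s_4 = InvRound(s_3, k_0) = 0x9B21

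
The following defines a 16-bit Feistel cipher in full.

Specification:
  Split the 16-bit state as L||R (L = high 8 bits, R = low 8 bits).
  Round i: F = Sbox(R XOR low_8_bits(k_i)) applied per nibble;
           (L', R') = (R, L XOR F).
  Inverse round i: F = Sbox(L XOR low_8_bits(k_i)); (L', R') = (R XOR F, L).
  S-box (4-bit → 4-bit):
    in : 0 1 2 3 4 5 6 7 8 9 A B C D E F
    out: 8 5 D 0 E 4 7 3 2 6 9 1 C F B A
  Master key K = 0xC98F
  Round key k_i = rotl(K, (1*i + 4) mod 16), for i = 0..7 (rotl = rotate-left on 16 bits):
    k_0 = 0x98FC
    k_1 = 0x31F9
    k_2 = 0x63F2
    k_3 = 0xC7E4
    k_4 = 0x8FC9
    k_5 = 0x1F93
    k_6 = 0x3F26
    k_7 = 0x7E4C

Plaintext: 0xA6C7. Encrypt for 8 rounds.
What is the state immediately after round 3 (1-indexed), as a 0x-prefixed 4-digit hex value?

0x8C9C

s_0 = plaintext = 0xA6C7
s_1 = Round(s_0, k_0) = 0xC7A7
s_2 = Round(s_1, k_1) = 0xA78C
s_3 = Round(s_2, k_2) = 0x8C9C
s_4 = Round(s_3, k_3) = 0x9CBE
s_5 = Round(s_4, k_4) = 0xBEAF
s_6 = Round(s_5, k_5) = 0xAFB2
s_7 = Round(s_6, k_6) = 0xB2C1
s_8 = Round(s_7, k_7) = 0xC19D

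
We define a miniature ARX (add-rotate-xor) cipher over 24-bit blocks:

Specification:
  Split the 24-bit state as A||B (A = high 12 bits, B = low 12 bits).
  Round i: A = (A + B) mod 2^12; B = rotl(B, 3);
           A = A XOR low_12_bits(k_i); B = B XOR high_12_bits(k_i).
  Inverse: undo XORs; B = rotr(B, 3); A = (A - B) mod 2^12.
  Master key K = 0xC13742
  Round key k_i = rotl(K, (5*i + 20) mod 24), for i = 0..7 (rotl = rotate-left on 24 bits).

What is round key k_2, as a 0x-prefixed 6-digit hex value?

0x4DD0B0

K = 0xC13742
k_0 = rotl(K, (5*0+20) mod 24) = rotl(K, 20) = 0x2C1374
k_1 = rotl(K, (5*1+20) mod 24) = rotl(K, 1) = 0x826E85
k_2 = rotl(K, (5*2+20) mod 24) = rotl(K, 6) = 0x4DD0B0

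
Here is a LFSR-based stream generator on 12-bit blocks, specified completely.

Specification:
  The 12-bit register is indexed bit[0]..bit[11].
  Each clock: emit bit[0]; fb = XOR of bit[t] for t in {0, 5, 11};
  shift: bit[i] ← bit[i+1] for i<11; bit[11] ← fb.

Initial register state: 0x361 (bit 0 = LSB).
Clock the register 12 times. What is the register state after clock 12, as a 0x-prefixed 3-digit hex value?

reg_0 = 0x361
clock 1: out=1, reg = 0x1B0
clock 2: out=0, reg = 0x8D8
clock 3: out=0, reg = 0xC6C
clock 4: out=0, reg = 0x636
clock 5: out=0, reg = 0xB1B
clock 6: out=1, reg = 0x58D
clock 7: out=1, reg = 0xAC6
clock 8: out=0, reg = 0xD63
clock 9: out=1, reg = 0xEB1
clock 10: out=1, reg = 0xF58
clock 11: out=0, reg = 0xFAC
clock 12: out=0, reg = 0x7D6

0x7D6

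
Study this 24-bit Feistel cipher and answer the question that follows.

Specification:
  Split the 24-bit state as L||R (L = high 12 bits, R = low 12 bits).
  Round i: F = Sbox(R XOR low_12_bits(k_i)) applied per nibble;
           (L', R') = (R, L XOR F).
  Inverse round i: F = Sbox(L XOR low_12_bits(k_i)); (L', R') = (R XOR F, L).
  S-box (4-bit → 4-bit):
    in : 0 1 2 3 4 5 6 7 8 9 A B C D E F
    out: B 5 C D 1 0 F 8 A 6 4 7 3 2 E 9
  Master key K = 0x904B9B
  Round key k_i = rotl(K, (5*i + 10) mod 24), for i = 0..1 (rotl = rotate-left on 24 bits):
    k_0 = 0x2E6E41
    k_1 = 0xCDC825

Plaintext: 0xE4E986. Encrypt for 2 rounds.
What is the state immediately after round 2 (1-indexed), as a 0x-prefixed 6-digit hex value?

0x67678B

s_0 = plaintext = 0xE4E986
s_1 = Round(s_0, k_0) = 0x986676
s_2 = Round(s_1, k_1) = 0x67678B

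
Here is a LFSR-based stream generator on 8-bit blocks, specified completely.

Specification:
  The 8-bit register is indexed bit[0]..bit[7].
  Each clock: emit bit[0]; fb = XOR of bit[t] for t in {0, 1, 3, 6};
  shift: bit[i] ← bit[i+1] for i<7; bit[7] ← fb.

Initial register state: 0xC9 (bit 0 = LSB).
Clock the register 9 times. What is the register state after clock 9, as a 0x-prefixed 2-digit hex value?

0xDD

reg_0 = 0xC9
clock 1: out=1, reg = 0xE4
clock 2: out=0, reg = 0xF2
clock 3: out=0, reg = 0x79
clock 4: out=1, reg = 0xBC
clock 5: out=0, reg = 0xDE
clock 6: out=0, reg = 0xEF
clock 7: out=1, reg = 0x77
clock 8: out=1, reg = 0xBB
clock 9: out=1, reg = 0xDD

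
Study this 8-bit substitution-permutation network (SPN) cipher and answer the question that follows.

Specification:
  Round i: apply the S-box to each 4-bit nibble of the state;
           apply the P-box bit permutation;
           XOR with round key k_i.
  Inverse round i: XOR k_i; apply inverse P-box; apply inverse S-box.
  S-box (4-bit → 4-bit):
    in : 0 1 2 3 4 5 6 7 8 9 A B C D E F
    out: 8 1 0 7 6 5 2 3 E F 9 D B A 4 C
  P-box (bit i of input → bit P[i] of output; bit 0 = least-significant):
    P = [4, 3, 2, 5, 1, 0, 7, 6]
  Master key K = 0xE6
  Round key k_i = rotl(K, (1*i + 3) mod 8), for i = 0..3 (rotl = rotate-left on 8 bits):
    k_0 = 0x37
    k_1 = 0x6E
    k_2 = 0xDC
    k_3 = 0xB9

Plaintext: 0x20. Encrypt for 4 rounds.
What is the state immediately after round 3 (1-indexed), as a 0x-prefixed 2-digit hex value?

0xD3

s_0 = plaintext = 0x20
s_1 = Round(s_0, k_0) = 0x17
s_2 = Round(s_1, k_1) = 0x74
s_3 = Round(s_2, k_2) = 0xD3
s_4 = Round(s_3, k_3) = 0xE4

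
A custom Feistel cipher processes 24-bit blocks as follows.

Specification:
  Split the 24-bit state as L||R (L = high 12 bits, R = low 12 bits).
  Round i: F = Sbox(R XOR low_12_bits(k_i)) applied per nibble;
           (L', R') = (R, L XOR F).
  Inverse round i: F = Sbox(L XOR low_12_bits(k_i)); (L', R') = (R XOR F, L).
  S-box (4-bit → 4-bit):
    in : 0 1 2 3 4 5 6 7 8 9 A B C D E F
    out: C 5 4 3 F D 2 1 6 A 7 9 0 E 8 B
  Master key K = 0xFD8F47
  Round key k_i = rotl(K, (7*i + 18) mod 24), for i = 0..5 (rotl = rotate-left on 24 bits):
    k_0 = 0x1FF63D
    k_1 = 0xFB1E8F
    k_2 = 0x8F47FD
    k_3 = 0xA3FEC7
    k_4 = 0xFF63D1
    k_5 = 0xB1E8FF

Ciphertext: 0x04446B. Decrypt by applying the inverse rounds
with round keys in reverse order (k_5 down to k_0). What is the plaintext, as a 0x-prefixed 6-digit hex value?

s_0 = ciphertext = 0x04446B
s_1 = InvRound(s_0, k_5) = 0x2F2044
s_2 = InvRound(s_1, k_4) = 0x5072F2
s_3 = InvRound(s_2, k_3) = 0xBFE507
s_4 = InvRound(s_3, k_2) = 0x5C4BFE
s_5 = InvRound(s_4, k_1) = 0x2075C4
s_6 = InvRound(s_5, k_0) = 0xAF3207

0xAF3207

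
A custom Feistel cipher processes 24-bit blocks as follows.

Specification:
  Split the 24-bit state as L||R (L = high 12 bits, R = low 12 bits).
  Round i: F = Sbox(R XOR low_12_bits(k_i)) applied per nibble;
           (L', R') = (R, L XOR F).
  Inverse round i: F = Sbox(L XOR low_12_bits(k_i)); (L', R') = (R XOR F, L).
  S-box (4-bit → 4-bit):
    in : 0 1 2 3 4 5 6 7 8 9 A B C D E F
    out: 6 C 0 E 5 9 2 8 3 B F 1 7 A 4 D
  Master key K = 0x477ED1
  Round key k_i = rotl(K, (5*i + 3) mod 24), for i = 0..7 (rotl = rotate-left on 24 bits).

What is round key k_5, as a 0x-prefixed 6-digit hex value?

0x77ED14

K = 0x477ED1
k_0 = rotl(K, (5*0+3) mod 24) = rotl(K, 3) = 0x3BF68A
k_1 = rotl(K, (5*1+3) mod 24) = rotl(K, 8) = 0x7ED147
k_2 = rotl(K, (5*2+3) mod 24) = rotl(K, 13) = 0xDA28EF
k_3 = rotl(K, (5*3+3) mod 24) = rotl(K, 18) = 0x451DFB
k_4 = rotl(K, (5*4+3) mod 24) = rotl(K, 23) = 0xA3BF68
k_5 = rotl(K, (5*5+3) mod 24) = rotl(K, 4) = 0x77ED14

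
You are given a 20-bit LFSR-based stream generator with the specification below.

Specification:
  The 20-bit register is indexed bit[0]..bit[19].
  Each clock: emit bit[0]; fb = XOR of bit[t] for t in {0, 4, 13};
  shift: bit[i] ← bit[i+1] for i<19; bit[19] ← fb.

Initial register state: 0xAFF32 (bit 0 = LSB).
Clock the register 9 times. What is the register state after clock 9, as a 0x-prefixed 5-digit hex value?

0xCB57F

reg_0 = 0xAFF32
clock 1: out=0, reg = 0x57F99
clock 2: out=1, reg = 0xABFCC
clock 3: out=0, reg = 0xD5FE6
clock 4: out=0, reg = 0x6AFF3
clock 5: out=1, reg = 0xB57F9
clock 6: out=1, reg = 0x5ABFC
clock 7: out=0, reg = 0x2D5FE
clock 8: out=0, reg = 0x96AFF
clock 9: out=1, reg = 0xCB57F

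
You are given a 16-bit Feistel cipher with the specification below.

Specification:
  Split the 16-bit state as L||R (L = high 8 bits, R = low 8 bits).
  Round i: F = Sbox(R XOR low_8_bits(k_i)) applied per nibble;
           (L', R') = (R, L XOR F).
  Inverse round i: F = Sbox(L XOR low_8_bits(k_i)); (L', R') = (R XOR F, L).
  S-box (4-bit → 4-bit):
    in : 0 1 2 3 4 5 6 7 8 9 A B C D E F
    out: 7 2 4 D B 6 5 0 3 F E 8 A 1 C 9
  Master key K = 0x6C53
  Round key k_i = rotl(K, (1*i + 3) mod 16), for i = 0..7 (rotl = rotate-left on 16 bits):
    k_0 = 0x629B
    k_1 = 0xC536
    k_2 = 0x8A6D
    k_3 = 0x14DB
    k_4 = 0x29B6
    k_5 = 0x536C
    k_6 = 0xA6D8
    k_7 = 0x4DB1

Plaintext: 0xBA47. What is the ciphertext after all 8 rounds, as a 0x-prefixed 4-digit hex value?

s_0 = plaintext = 0xBA47
s_1 = Round(s_0, k_0) = 0x47A0
s_2 = Round(s_1, k_1) = 0xA0B2
s_3 = Round(s_2, k_2) = 0xB2B9
s_4 = Round(s_3, k_3) = 0xB9E6
s_5 = Round(s_4, k_4) = 0xE6DE
s_6 = Round(s_5, k_5) = 0xDE62
s_7 = Round(s_6, k_6) = 0x6250
s_8 = Round(s_7, k_7) = 0x50A0

0x50A0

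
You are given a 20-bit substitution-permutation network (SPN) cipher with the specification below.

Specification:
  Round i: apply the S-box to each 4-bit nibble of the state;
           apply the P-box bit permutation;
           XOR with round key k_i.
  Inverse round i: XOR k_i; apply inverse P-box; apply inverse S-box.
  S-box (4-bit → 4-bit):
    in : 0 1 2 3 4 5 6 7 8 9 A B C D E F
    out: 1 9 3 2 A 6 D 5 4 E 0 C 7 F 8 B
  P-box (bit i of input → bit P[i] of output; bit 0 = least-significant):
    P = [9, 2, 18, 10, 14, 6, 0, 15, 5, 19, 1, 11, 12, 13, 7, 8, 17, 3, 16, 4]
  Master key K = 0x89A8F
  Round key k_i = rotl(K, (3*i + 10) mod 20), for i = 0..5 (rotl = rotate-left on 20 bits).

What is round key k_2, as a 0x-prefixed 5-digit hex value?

0xF89A8

K = 0x89A8F
k_0 = rotl(K, (3*0+10) mod 20) = rotl(K, 10) = 0xA3E26
k_1 = rotl(K, (3*1+10) mod 20) = rotl(K, 13) = 0x1F135
k_2 = rotl(K, (3*2+10) mod 20) = rotl(K, 16) = 0xF89A8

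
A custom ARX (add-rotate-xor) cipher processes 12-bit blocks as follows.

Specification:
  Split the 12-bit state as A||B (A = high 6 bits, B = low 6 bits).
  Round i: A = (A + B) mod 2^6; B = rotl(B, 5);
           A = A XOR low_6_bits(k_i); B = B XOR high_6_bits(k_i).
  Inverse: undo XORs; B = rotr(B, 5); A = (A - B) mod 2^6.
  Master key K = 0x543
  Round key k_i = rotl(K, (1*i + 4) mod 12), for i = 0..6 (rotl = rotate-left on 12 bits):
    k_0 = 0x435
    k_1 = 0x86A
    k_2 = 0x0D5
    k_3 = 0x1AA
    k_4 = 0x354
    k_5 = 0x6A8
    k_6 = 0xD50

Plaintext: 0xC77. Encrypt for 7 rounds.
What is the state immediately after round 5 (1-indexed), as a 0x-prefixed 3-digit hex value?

s_0 = plaintext = 0xC77
s_1 = Round(s_0, k_0) = 0x76B
s_2 = Round(s_1, k_1) = 0x894
s_3 = Round(s_2, k_2) = 0x8C9
s_4 = Round(s_3, k_3) = 0x1A2
s_5 = Round(s_4, k_4) = 0xF1C
s_6 = Round(s_5, k_5) = 0xC14
s_7 = Round(s_6, k_6) = 0x53F

0xF1C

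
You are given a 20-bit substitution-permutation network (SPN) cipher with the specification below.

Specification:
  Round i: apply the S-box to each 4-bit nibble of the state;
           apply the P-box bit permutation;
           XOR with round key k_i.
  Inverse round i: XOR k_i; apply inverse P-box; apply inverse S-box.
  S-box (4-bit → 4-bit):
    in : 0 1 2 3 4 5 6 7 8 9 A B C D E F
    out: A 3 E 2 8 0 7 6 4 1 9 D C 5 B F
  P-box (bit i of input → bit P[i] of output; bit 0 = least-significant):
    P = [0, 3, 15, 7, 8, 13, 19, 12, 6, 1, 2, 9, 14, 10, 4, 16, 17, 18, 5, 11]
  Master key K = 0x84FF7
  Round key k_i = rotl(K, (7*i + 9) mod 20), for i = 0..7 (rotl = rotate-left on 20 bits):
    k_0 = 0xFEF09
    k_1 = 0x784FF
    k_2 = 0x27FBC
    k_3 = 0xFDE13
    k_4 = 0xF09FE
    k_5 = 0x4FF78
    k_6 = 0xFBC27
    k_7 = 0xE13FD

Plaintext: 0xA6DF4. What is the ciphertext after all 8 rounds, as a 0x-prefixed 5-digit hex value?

0x5C97D

s_0 = plaintext = 0xA6DF4
s_1 = Round(s_0, k_0) = 0x592DD
s_2 = Round(s_1, k_1) = 0xF47F8
s_3 = Round(s_2, k_2) = 0xDC69A
s_4 = Round(s_3, k_3) = 0xCDFE4
s_5 = Round(s_4, k_4) = 0xF7208
s_6 = Round(s_5, k_5) = 0x2414E
s_7 = Round(s_6, k_6) = 0xAA4CC
s_8 = Round(s_7, k_7) = 0x5C97D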